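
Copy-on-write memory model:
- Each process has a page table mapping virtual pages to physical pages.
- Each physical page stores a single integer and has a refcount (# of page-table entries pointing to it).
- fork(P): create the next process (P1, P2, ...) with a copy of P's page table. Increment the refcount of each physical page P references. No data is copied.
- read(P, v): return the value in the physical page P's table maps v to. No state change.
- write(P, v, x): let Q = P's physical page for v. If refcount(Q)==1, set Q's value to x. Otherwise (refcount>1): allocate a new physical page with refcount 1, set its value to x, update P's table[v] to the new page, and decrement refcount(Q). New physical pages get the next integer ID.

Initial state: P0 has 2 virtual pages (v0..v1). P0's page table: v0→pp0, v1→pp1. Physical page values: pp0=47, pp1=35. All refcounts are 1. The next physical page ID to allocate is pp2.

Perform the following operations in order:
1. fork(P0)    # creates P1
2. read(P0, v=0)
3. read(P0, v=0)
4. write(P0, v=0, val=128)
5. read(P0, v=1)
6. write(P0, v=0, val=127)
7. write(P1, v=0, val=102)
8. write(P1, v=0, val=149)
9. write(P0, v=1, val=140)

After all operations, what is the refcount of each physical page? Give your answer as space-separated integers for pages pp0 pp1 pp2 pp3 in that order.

Op 1: fork(P0) -> P1. 2 ppages; refcounts: pp0:2 pp1:2
Op 2: read(P0, v0) -> 47. No state change.
Op 3: read(P0, v0) -> 47. No state change.
Op 4: write(P0, v0, 128). refcount(pp0)=2>1 -> COPY to pp2. 3 ppages; refcounts: pp0:1 pp1:2 pp2:1
Op 5: read(P0, v1) -> 35. No state change.
Op 6: write(P0, v0, 127). refcount(pp2)=1 -> write in place. 3 ppages; refcounts: pp0:1 pp1:2 pp2:1
Op 7: write(P1, v0, 102). refcount(pp0)=1 -> write in place. 3 ppages; refcounts: pp0:1 pp1:2 pp2:1
Op 8: write(P1, v0, 149). refcount(pp0)=1 -> write in place. 3 ppages; refcounts: pp0:1 pp1:2 pp2:1
Op 9: write(P0, v1, 140). refcount(pp1)=2>1 -> COPY to pp3. 4 ppages; refcounts: pp0:1 pp1:1 pp2:1 pp3:1

Answer: 1 1 1 1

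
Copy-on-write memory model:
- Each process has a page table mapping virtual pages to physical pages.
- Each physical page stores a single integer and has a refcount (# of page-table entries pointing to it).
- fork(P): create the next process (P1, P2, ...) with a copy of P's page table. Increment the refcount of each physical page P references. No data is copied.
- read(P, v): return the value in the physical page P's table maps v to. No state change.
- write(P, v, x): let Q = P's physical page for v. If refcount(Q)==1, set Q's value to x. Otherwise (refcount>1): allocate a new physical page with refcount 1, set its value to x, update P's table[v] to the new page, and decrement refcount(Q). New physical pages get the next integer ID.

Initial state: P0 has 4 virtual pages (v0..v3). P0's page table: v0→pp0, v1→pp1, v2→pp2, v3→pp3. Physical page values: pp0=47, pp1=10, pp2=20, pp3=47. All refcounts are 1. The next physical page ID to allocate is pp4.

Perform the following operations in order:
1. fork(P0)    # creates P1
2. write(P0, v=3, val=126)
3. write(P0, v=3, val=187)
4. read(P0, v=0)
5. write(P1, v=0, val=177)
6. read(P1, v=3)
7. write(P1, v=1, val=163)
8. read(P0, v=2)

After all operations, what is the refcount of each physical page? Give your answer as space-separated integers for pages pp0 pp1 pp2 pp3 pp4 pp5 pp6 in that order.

Op 1: fork(P0) -> P1. 4 ppages; refcounts: pp0:2 pp1:2 pp2:2 pp3:2
Op 2: write(P0, v3, 126). refcount(pp3)=2>1 -> COPY to pp4. 5 ppages; refcounts: pp0:2 pp1:2 pp2:2 pp3:1 pp4:1
Op 3: write(P0, v3, 187). refcount(pp4)=1 -> write in place. 5 ppages; refcounts: pp0:2 pp1:2 pp2:2 pp3:1 pp4:1
Op 4: read(P0, v0) -> 47. No state change.
Op 5: write(P1, v0, 177). refcount(pp0)=2>1 -> COPY to pp5. 6 ppages; refcounts: pp0:1 pp1:2 pp2:2 pp3:1 pp4:1 pp5:1
Op 6: read(P1, v3) -> 47. No state change.
Op 7: write(P1, v1, 163). refcount(pp1)=2>1 -> COPY to pp6. 7 ppages; refcounts: pp0:1 pp1:1 pp2:2 pp3:1 pp4:1 pp5:1 pp6:1
Op 8: read(P0, v2) -> 20. No state change.

Answer: 1 1 2 1 1 1 1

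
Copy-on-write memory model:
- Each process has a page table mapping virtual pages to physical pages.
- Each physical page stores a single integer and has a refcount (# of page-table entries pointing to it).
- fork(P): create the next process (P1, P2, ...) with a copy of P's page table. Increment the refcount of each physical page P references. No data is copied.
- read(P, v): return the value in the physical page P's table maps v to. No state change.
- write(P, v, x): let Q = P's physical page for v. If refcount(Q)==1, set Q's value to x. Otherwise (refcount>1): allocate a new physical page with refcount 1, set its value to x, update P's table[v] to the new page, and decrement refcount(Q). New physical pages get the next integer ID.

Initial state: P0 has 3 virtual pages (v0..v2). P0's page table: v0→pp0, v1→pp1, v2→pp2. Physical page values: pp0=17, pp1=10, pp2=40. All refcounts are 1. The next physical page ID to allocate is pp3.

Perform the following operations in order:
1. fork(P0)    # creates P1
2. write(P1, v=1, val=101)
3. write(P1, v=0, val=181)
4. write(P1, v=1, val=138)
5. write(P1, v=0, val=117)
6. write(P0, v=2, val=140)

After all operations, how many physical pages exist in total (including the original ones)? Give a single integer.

Op 1: fork(P0) -> P1. 3 ppages; refcounts: pp0:2 pp1:2 pp2:2
Op 2: write(P1, v1, 101). refcount(pp1)=2>1 -> COPY to pp3. 4 ppages; refcounts: pp0:2 pp1:1 pp2:2 pp3:1
Op 3: write(P1, v0, 181). refcount(pp0)=2>1 -> COPY to pp4. 5 ppages; refcounts: pp0:1 pp1:1 pp2:2 pp3:1 pp4:1
Op 4: write(P1, v1, 138). refcount(pp3)=1 -> write in place. 5 ppages; refcounts: pp0:1 pp1:1 pp2:2 pp3:1 pp4:1
Op 5: write(P1, v0, 117). refcount(pp4)=1 -> write in place. 5 ppages; refcounts: pp0:1 pp1:1 pp2:2 pp3:1 pp4:1
Op 6: write(P0, v2, 140). refcount(pp2)=2>1 -> COPY to pp5. 6 ppages; refcounts: pp0:1 pp1:1 pp2:1 pp3:1 pp4:1 pp5:1

Answer: 6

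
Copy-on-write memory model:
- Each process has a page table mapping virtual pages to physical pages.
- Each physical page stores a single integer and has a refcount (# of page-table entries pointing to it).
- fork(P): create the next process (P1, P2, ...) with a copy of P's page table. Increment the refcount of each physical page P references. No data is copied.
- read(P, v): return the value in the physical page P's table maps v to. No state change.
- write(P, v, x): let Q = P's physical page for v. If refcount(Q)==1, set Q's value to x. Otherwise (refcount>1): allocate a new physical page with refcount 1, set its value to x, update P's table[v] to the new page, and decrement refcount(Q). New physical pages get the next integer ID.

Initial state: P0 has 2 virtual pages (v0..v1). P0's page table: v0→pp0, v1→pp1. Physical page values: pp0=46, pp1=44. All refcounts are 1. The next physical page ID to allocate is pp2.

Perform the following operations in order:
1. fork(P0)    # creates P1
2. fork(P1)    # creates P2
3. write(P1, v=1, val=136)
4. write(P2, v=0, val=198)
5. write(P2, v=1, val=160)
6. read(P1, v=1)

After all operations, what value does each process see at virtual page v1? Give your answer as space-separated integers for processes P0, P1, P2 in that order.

Answer: 44 136 160

Derivation:
Op 1: fork(P0) -> P1. 2 ppages; refcounts: pp0:2 pp1:2
Op 2: fork(P1) -> P2. 2 ppages; refcounts: pp0:3 pp1:3
Op 3: write(P1, v1, 136). refcount(pp1)=3>1 -> COPY to pp2. 3 ppages; refcounts: pp0:3 pp1:2 pp2:1
Op 4: write(P2, v0, 198). refcount(pp0)=3>1 -> COPY to pp3. 4 ppages; refcounts: pp0:2 pp1:2 pp2:1 pp3:1
Op 5: write(P2, v1, 160). refcount(pp1)=2>1 -> COPY to pp4. 5 ppages; refcounts: pp0:2 pp1:1 pp2:1 pp3:1 pp4:1
Op 6: read(P1, v1) -> 136. No state change.
P0: v1 -> pp1 = 44
P1: v1 -> pp2 = 136
P2: v1 -> pp4 = 160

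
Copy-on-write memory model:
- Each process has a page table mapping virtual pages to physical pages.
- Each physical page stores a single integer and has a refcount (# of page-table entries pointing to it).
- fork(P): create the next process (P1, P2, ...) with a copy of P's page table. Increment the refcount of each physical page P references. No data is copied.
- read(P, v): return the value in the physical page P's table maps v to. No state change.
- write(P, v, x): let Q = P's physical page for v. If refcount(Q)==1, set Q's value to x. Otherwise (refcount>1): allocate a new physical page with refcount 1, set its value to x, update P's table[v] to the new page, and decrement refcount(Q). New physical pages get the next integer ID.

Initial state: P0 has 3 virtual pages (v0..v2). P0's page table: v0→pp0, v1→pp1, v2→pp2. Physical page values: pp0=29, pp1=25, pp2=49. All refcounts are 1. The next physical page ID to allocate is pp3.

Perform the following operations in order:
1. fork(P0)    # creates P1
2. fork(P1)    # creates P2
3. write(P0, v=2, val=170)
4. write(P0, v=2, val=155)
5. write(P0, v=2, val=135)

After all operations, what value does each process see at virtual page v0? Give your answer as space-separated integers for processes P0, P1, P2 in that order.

Op 1: fork(P0) -> P1. 3 ppages; refcounts: pp0:2 pp1:2 pp2:2
Op 2: fork(P1) -> P2. 3 ppages; refcounts: pp0:3 pp1:3 pp2:3
Op 3: write(P0, v2, 170). refcount(pp2)=3>1 -> COPY to pp3. 4 ppages; refcounts: pp0:3 pp1:3 pp2:2 pp3:1
Op 4: write(P0, v2, 155). refcount(pp3)=1 -> write in place. 4 ppages; refcounts: pp0:3 pp1:3 pp2:2 pp3:1
Op 5: write(P0, v2, 135). refcount(pp3)=1 -> write in place. 4 ppages; refcounts: pp0:3 pp1:3 pp2:2 pp3:1
P0: v0 -> pp0 = 29
P1: v0 -> pp0 = 29
P2: v0 -> pp0 = 29

Answer: 29 29 29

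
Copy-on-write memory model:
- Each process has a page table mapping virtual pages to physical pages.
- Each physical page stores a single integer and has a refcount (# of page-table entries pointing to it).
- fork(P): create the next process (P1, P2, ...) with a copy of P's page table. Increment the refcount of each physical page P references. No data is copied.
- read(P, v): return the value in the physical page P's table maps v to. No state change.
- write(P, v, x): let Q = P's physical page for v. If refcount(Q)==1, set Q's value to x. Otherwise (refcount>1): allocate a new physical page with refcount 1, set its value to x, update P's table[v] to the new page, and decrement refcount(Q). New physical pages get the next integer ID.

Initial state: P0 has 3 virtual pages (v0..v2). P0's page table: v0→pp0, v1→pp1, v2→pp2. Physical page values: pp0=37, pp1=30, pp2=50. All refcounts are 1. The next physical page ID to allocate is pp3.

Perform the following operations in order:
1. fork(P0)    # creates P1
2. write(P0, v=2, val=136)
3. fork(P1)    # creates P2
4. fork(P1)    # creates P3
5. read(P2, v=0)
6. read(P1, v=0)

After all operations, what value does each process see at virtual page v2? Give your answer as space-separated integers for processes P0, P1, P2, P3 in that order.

Op 1: fork(P0) -> P1. 3 ppages; refcounts: pp0:2 pp1:2 pp2:2
Op 2: write(P0, v2, 136). refcount(pp2)=2>1 -> COPY to pp3. 4 ppages; refcounts: pp0:2 pp1:2 pp2:1 pp3:1
Op 3: fork(P1) -> P2. 4 ppages; refcounts: pp0:3 pp1:3 pp2:2 pp3:1
Op 4: fork(P1) -> P3. 4 ppages; refcounts: pp0:4 pp1:4 pp2:3 pp3:1
Op 5: read(P2, v0) -> 37. No state change.
Op 6: read(P1, v0) -> 37. No state change.
P0: v2 -> pp3 = 136
P1: v2 -> pp2 = 50
P2: v2 -> pp2 = 50
P3: v2 -> pp2 = 50

Answer: 136 50 50 50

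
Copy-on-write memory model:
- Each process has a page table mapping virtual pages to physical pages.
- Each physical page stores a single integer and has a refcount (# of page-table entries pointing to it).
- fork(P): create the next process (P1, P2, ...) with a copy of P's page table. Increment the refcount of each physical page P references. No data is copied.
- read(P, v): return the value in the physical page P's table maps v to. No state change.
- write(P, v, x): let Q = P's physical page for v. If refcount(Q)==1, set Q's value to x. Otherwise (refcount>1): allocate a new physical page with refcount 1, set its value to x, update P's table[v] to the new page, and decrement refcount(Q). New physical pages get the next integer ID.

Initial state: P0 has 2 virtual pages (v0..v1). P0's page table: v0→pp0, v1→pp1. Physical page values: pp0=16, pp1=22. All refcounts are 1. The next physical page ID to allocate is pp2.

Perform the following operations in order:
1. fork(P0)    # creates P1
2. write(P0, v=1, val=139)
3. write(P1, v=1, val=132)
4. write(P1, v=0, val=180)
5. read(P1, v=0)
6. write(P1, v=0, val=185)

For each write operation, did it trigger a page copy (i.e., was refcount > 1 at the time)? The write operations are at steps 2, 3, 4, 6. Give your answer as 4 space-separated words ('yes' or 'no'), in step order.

Op 1: fork(P0) -> P1. 2 ppages; refcounts: pp0:2 pp1:2
Op 2: write(P0, v1, 139). refcount(pp1)=2>1 -> COPY to pp2. 3 ppages; refcounts: pp0:2 pp1:1 pp2:1
Op 3: write(P1, v1, 132). refcount(pp1)=1 -> write in place. 3 ppages; refcounts: pp0:2 pp1:1 pp2:1
Op 4: write(P1, v0, 180). refcount(pp0)=2>1 -> COPY to pp3. 4 ppages; refcounts: pp0:1 pp1:1 pp2:1 pp3:1
Op 5: read(P1, v0) -> 180. No state change.
Op 6: write(P1, v0, 185). refcount(pp3)=1 -> write in place. 4 ppages; refcounts: pp0:1 pp1:1 pp2:1 pp3:1

yes no yes no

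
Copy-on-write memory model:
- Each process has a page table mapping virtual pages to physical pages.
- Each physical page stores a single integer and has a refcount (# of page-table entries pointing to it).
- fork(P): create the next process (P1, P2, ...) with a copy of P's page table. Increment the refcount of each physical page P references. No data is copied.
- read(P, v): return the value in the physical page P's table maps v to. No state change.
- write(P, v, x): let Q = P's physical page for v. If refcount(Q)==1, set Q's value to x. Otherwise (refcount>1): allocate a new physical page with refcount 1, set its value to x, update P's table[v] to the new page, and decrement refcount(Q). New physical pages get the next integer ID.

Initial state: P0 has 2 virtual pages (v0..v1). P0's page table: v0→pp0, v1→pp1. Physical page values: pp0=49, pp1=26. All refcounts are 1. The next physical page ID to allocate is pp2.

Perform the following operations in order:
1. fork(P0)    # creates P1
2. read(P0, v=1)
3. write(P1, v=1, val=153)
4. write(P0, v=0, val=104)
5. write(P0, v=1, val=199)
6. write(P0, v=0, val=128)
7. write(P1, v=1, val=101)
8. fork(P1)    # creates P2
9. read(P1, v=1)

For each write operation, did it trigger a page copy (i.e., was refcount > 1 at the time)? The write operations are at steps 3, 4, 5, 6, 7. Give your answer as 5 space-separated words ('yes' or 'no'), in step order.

Op 1: fork(P0) -> P1. 2 ppages; refcounts: pp0:2 pp1:2
Op 2: read(P0, v1) -> 26. No state change.
Op 3: write(P1, v1, 153). refcount(pp1)=2>1 -> COPY to pp2. 3 ppages; refcounts: pp0:2 pp1:1 pp2:1
Op 4: write(P0, v0, 104). refcount(pp0)=2>1 -> COPY to pp3. 4 ppages; refcounts: pp0:1 pp1:1 pp2:1 pp3:1
Op 5: write(P0, v1, 199). refcount(pp1)=1 -> write in place. 4 ppages; refcounts: pp0:1 pp1:1 pp2:1 pp3:1
Op 6: write(P0, v0, 128). refcount(pp3)=1 -> write in place. 4 ppages; refcounts: pp0:1 pp1:1 pp2:1 pp3:1
Op 7: write(P1, v1, 101). refcount(pp2)=1 -> write in place. 4 ppages; refcounts: pp0:1 pp1:1 pp2:1 pp3:1
Op 8: fork(P1) -> P2. 4 ppages; refcounts: pp0:2 pp1:1 pp2:2 pp3:1
Op 9: read(P1, v1) -> 101. No state change.

yes yes no no no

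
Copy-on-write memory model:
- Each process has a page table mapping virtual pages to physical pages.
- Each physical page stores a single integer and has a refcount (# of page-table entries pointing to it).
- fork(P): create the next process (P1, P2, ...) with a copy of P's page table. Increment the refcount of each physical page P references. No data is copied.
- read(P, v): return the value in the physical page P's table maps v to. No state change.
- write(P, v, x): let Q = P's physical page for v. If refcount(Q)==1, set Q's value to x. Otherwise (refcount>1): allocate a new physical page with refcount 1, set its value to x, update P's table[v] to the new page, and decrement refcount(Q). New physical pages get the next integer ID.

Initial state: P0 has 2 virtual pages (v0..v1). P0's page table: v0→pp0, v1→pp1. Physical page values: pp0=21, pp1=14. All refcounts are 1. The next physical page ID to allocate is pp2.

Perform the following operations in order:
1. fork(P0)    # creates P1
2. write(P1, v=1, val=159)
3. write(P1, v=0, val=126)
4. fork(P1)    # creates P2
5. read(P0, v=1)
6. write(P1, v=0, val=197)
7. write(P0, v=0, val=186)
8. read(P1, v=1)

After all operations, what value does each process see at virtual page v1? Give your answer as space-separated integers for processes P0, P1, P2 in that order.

Op 1: fork(P0) -> P1. 2 ppages; refcounts: pp0:2 pp1:2
Op 2: write(P1, v1, 159). refcount(pp1)=2>1 -> COPY to pp2. 3 ppages; refcounts: pp0:2 pp1:1 pp2:1
Op 3: write(P1, v0, 126). refcount(pp0)=2>1 -> COPY to pp3. 4 ppages; refcounts: pp0:1 pp1:1 pp2:1 pp3:1
Op 4: fork(P1) -> P2. 4 ppages; refcounts: pp0:1 pp1:1 pp2:2 pp3:2
Op 5: read(P0, v1) -> 14. No state change.
Op 6: write(P1, v0, 197). refcount(pp3)=2>1 -> COPY to pp4. 5 ppages; refcounts: pp0:1 pp1:1 pp2:2 pp3:1 pp4:1
Op 7: write(P0, v0, 186). refcount(pp0)=1 -> write in place. 5 ppages; refcounts: pp0:1 pp1:1 pp2:2 pp3:1 pp4:1
Op 8: read(P1, v1) -> 159. No state change.
P0: v1 -> pp1 = 14
P1: v1 -> pp2 = 159
P2: v1 -> pp2 = 159

Answer: 14 159 159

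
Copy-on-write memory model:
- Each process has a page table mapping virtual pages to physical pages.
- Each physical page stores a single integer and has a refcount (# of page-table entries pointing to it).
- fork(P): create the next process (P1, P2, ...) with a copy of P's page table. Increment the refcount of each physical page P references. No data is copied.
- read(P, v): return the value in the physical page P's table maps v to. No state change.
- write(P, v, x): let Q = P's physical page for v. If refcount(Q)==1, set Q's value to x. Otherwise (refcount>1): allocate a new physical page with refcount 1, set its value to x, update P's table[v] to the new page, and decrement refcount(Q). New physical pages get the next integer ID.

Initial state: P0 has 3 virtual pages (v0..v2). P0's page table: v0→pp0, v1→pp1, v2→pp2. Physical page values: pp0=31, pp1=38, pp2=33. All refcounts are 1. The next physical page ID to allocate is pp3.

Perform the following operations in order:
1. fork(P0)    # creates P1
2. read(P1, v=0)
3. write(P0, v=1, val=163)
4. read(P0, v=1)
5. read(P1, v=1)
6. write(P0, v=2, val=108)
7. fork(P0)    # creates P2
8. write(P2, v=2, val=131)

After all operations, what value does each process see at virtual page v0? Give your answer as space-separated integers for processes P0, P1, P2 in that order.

Answer: 31 31 31

Derivation:
Op 1: fork(P0) -> P1. 3 ppages; refcounts: pp0:2 pp1:2 pp2:2
Op 2: read(P1, v0) -> 31. No state change.
Op 3: write(P0, v1, 163). refcount(pp1)=2>1 -> COPY to pp3. 4 ppages; refcounts: pp0:2 pp1:1 pp2:2 pp3:1
Op 4: read(P0, v1) -> 163. No state change.
Op 5: read(P1, v1) -> 38. No state change.
Op 6: write(P0, v2, 108). refcount(pp2)=2>1 -> COPY to pp4. 5 ppages; refcounts: pp0:2 pp1:1 pp2:1 pp3:1 pp4:1
Op 7: fork(P0) -> P2. 5 ppages; refcounts: pp0:3 pp1:1 pp2:1 pp3:2 pp4:2
Op 8: write(P2, v2, 131). refcount(pp4)=2>1 -> COPY to pp5. 6 ppages; refcounts: pp0:3 pp1:1 pp2:1 pp3:2 pp4:1 pp5:1
P0: v0 -> pp0 = 31
P1: v0 -> pp0 = 31
P2: v0 -> pp0 = 31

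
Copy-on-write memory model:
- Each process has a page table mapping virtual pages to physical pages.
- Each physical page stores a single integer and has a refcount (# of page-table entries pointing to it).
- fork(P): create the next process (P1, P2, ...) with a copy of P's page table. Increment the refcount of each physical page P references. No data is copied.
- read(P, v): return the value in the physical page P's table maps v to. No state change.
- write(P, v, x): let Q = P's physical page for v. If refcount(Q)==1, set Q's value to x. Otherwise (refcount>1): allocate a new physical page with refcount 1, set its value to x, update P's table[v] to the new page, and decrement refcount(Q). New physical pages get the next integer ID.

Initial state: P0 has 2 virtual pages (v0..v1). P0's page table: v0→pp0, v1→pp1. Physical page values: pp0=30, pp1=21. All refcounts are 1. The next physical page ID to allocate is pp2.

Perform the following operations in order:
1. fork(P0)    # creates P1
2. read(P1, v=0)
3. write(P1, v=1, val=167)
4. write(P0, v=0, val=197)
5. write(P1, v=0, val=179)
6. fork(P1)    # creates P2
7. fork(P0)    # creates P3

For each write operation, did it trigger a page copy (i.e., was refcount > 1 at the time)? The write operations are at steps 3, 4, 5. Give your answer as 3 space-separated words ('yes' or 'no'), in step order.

Op 1: fork(P0) -> P1. 2 ppages; refcounts: pp0:2 pp1:2
Op 2: read(P1, v0) -> 30. No state change.
Op 3: write(P1, v1, 167). refcount(pp1)=2>1 -> COPY to pp2. 3 ppages; refcounts: pp0:2 pp1:1 pp2:1
Op 4: write(P0, v0, 197). refcount(pp0)=2>1 -> COPY to pp3. 4 ppages; refcounts: pp0:1 pp1:1 pp2:1 pp3:1
Op 5: write(P1, v0, 179). refcount(pp0)=1 -> write in place. 4 ppages; refcounts: pp0:1 pp1:1 pp2:1 pp3:1
Op 6: fork(P1) -> P2. 4 ppages; refcounts: pp0:2 pp1:1 pp2:2 pp3:1
Op 7: fork(P0) -> P3. 4 ppages; refcounts: pp0:2 pp1:2 pp2:2 pp3:2

yes yes no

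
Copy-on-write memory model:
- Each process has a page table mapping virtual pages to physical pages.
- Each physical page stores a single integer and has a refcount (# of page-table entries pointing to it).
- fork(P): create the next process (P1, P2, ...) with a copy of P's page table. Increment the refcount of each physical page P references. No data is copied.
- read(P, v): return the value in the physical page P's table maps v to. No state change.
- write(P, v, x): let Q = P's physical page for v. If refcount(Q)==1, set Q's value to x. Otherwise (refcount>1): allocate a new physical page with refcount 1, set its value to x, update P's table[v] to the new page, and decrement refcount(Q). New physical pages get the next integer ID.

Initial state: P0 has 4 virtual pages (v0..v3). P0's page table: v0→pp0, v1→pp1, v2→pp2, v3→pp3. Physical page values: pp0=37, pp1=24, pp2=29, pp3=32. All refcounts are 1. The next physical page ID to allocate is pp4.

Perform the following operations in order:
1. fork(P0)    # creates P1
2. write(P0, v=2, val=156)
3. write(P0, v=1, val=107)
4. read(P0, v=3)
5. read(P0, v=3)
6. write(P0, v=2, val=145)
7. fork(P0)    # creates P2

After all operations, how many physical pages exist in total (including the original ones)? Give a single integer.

Op 1: fork(P0) -> P1. 4 ppages; refcounts: pp0:2 pp1:2 pp2:2 pp3:2
Op 2: write(P0, v2, 156). refcount(pp2)=2>1 -> COPY to pp4. 5 ppages; refcounts: pp0:2 pp1:2 pp2:1 pp3:2 pp4:1
Op 3: write(P0, v1, 107). refcount(pp1)=2>1 -> COPY to pp5. 6 ppages; refcounts: pp0:2 pp1:1 pp2:1 pp3:2 pp4:1 pp5:1
Op 4: read(P0, v3) -> 32. No state change.
Op 5: read(P0, v3) -> 32. No state change.
Op 6: write(P0, v2, 145). refcount(pp4)=1 -> write in place. 6 ppages; refcounts: pp0:2 pp1:1 pp2:1 pp3:2 pp4:1 pp5:1
Op 7: fork(P0) -> P2. 6 ppages; refcounts: pp0:3 pp1:1 pp2:1 pp3:3 pp4:2 pp5:2

Answer: 6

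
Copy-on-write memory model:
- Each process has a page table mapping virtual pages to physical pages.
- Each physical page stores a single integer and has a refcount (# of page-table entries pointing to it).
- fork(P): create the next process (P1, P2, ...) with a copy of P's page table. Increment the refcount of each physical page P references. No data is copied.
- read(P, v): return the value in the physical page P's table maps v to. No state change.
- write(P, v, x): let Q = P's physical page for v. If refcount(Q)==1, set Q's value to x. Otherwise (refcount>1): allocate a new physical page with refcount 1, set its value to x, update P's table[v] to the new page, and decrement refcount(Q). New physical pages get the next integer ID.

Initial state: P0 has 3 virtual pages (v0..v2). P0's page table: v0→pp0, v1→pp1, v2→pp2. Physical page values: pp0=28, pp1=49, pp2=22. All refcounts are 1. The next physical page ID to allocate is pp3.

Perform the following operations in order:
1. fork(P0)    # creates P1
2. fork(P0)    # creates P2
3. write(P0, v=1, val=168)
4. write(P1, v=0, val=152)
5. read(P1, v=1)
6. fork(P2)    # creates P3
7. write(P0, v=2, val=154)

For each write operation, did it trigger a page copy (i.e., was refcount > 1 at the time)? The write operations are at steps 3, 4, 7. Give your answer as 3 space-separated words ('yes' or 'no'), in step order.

Op 1: fork(P0) -> P1. 3 ppages; refcounts: pp0:2 pp1:2 pp2:2
Op 2: fork(P0) -> P2. 3 ppages; refcounts: pp0:3 pp1:3 pp2:3
Op 3: write(P0, v1, 168). refcount(pp1)=3>1 -> COPY to pp3. 4 ppages; refcounts: pp0:3 pp1:2 pp2:3 pp3:1
Op 4: write(P1, v0, 152). refcount(pp0)=3>1 -> COPY to pp4. 5 ppages; refcounts: pp0:2 pp1:2 pp2:3 pp3:1 pp4:1
Op 5: read(P1, v1) -> 49. No state change.
Op 6: fork(P2) -> P3. 5 ppages; refcounts: pp0:3 pp1:3 pp2:4 pp3:1 pp4:1
Op 7: write(P0, v2, 154). refcount(pp2)=4>1 -> COPY to pp5. 6 ppages; refcounts: pp0:3 pp1:3 pp2:3 pp3:1 pp4:1 pp5:1

yes yes yes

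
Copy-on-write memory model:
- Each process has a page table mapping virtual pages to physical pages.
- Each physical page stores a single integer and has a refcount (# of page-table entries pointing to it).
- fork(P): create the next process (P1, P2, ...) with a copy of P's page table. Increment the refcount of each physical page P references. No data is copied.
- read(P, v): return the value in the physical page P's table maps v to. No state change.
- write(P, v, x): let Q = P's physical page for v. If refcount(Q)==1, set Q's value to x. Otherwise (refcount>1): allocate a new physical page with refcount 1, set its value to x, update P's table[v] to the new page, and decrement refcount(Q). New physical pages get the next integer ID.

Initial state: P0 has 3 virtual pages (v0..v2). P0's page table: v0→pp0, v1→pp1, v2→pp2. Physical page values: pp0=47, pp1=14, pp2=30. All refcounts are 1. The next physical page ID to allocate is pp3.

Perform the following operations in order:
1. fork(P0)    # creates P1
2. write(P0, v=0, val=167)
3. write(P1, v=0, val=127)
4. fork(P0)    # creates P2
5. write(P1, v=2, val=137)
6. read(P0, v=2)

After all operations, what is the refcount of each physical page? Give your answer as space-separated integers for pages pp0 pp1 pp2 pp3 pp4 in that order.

Answer: 1 3 2 2 1

Derivation:
Op 1: fork(P0) -> P1. 3 ppages; refcounts: pp0:2 pp1:2 pp2:2
Op 2: write(P0, v0, 167). refcount(pp0)=2>1 -> COPY to pp3. 4 ppages; refcounts: pp0:1 pp1:2 pp2:2 pp3:1
Op 3: write(P1, v0, 127). refcount(pp0)=1 -> write in place. 4 ppages; refcounts: pp0:1 pp1:2 pp2:2 pp3:1
Op 4: fork(P0) -> P2. 4 ppages; refcounts: pp0:1 pp1:3 pp2:3 pp3:2
Op 5: write(P1, v2, 137). refcount(pp2)=3>1 -> COPY to pp4. 5 ppages; refcounts: pp0:1 pp1:3 pp2:2 pp3:2 pp4:1
Op 6: read(P0, v2) -> 30. No state change.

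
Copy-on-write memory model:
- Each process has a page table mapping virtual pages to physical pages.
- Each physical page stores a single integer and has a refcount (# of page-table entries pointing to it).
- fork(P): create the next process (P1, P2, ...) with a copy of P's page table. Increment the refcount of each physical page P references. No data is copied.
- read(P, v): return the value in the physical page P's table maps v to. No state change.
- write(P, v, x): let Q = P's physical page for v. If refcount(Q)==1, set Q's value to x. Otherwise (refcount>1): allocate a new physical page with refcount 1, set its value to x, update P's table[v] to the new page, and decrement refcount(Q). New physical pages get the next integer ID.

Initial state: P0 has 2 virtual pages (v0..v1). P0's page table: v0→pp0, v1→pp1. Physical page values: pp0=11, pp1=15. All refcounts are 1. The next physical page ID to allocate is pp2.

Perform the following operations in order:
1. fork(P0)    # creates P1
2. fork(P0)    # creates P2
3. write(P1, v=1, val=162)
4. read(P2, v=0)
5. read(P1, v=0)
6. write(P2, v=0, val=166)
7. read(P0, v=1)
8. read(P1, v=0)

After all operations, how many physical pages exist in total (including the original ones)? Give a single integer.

Op 1: fork(P0) -> P1. 2 ppages; refcounts: pp0:2 pp1:2
Op 2: fork(P0) -> P2. 2 ppages; refcounts: pp0:3 pp1:3
Op 3: write(P1, v1, 162). refcount(pp1)=3>1 -> COPY to pp2. 3 ppages; refcounts: pp0:3 pp1:2 pp2:1
Op 4: read(P2, v0) -> 11. No state change.
Op 5: read(P1, v0) -> 11. No state change.
Op 6: write(P2, v0, 166). refcount(pp0)=3>1 -> COPY to pp3. 4 ppages; refcounts: pp0:2 pp1:2 pp2:1 pp3:1
Op 7: read(P0, v1) -> 15. No state change.
Op 8: read(P1, v0) -> 11. No state change.

Answer: 4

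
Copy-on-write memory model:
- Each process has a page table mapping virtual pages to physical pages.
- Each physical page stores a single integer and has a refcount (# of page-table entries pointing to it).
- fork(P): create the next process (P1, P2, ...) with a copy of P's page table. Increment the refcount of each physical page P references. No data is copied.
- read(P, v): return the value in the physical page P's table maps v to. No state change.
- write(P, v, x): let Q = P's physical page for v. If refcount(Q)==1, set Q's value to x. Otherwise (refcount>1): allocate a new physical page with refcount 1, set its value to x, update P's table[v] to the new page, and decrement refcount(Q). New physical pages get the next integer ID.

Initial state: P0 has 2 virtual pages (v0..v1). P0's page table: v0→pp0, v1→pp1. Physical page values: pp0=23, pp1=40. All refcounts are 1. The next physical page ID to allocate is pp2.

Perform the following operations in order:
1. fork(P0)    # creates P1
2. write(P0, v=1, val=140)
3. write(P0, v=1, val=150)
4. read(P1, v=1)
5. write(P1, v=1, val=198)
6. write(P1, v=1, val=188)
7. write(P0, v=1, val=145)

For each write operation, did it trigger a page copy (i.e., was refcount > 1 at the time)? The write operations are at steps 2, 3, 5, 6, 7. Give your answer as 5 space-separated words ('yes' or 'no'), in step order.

Op 1: fork(P0) -> P1. 2 ppages; refcounts: pp0:2 pp1:2
Op 2: write(P0, v1, 140). refcount(pp1)=2>1 -> COPY to pp2. 3 ppages; refcounts: pp0:2 pp1:1 pp2:1
Op 3: write(P0, v1, 150). refcount(pp2)=1 -> write in place. 3 ppages; refcounts: pp0:2 pp1:1 pp2:1
Op 4: read(P1, v1) -> 40. No state change.
Op 5: write(P1, v1, 198). refcount(pp1)=1 -> write in place. 3 ppages; refcounts: pp0:2 pp1:1 pp2:1
Op 6: write(P1, v1, 188). refcount(pp1)=1 -> write in place. 3 ppages; refcounts: pp0:2 pp1:1 pp2:1
Op 7: write(P0, v1, 145). refcount(pp2)=1 -> write in place. 3 ppages; refcounts: pp0:2 pp1:1 pp2:1

yes no no no no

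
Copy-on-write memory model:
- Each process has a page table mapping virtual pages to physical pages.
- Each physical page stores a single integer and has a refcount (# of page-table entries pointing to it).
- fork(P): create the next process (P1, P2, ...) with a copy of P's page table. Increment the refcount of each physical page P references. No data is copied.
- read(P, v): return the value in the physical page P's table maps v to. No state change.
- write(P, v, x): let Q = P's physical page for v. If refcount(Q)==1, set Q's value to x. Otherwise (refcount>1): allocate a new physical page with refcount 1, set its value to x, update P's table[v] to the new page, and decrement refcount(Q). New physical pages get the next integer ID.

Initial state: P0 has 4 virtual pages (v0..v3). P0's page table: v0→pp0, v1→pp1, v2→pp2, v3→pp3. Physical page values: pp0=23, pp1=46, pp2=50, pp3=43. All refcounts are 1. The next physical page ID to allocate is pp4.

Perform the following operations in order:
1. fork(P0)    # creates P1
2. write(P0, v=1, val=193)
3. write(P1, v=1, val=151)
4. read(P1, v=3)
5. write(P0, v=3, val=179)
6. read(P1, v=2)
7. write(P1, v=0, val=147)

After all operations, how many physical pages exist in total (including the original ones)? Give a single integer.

Answer: 7

Derivation:
Op 1: fork(P0) -> P1. 4 ppages; refcounts: pp0:2 pp1:2 pp2:2 pp3:2
Op 2: write(P0, v1, 193). refcount(pp1)=2>1 -> COPY to pp4. 5 ppages; refcounts: pp0:2 pp1:1 pp2:2 pp3:2 pp4:1
Op 3: write(P1, v1, 151). refcount(pp1)=1 -> write in place. 5 ppages; refcounts: pp0:2 pp1:1 pp2:2 pp3:2 pp4:1
Op 4: read(P1, v3) -> 43. No state change.
Op 5: write(P0, v3, 179). refcount(pp3)=2>1 -> COPY to pp5. 6 ppages; refcounts: pp0:2 pp1:1 pp2:2 pp3:1 pp4:1 pp5:1
Op 6: read(P1, v2) -> 50. No state change.
Op 7: write(P1, v0, 147). refcount(pp0)=2>1 -> COPY to pp6. 7 ppages; refcounts: pp0:1 pp1:1 pp2:2 pp3:1 pp4:1 pp5:1 pp6:1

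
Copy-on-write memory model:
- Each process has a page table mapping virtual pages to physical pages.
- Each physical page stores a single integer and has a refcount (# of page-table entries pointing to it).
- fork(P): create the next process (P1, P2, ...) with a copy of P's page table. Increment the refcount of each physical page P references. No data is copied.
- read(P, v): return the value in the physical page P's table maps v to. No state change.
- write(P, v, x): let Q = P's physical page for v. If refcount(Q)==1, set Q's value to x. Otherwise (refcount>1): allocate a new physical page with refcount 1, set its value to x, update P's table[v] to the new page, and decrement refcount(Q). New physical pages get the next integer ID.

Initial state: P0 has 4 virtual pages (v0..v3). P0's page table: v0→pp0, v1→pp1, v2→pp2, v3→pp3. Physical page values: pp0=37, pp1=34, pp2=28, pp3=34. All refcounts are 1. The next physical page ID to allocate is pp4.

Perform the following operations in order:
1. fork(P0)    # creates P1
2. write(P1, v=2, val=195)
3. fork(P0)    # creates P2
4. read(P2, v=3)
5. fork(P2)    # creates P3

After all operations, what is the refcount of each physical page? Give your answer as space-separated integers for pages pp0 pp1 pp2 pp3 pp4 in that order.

Op 1: fork(P0) -> P1. 4 ppages; refcounts: pp0:2 pp1:2 pp2:2 pp3:2
Op 2: write(P1, v2, 195). refcount(pp2)=2>1 -> COPY to pp4. 5 ppages; refcounts: pp0:2 pp1:2 pp2:1 pp3:2 pp4:1
Op 3: fork(P0) -> P2. 5 ppages; refcounts: pp0:3 pp1:3 pp2:2 pp3:3 pp4:1
Op 4: read(P2, v3) -> 34. No state change.
Op 5: fork(P2) -> P3. 5 ppages; refcounts: pp0:4 pp1:4 pp2:3 pp3:4 pp4:1

Answer: 4 4 3 4 1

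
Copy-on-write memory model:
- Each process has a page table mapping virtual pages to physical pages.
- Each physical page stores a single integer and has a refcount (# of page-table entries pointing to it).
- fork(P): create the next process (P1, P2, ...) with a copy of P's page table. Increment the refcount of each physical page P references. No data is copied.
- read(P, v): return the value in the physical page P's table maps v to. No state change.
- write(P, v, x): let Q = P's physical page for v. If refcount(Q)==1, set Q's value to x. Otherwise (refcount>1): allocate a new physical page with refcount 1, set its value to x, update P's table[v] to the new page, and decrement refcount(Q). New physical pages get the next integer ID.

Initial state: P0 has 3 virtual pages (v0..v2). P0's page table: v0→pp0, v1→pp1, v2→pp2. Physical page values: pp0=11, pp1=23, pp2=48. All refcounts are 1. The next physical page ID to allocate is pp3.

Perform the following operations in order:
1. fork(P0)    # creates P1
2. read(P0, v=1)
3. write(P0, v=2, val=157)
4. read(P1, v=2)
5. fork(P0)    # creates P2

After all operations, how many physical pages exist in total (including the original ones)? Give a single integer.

Op 1: fork(P0) -> P1. 3 ppages; refcounts: pp0:2 pp1:2 pp2:2
Op 2: read(P0, v1) -> 23. No state change.
Op 3: write(P0, v2, 157). refcount(pp2)=2>1 -> COPY to pp3. 4 ppages; refcounts: pp0:2 pp1:2 pp2:1 pp3:1
Op 4: read(P1, v2) -> 48. No state change.
Op 5: fork(P0) -> P2. 4 ppages; refcounts: pp0:3 pp1:3 pp2:1 pp3:2

Answer: 4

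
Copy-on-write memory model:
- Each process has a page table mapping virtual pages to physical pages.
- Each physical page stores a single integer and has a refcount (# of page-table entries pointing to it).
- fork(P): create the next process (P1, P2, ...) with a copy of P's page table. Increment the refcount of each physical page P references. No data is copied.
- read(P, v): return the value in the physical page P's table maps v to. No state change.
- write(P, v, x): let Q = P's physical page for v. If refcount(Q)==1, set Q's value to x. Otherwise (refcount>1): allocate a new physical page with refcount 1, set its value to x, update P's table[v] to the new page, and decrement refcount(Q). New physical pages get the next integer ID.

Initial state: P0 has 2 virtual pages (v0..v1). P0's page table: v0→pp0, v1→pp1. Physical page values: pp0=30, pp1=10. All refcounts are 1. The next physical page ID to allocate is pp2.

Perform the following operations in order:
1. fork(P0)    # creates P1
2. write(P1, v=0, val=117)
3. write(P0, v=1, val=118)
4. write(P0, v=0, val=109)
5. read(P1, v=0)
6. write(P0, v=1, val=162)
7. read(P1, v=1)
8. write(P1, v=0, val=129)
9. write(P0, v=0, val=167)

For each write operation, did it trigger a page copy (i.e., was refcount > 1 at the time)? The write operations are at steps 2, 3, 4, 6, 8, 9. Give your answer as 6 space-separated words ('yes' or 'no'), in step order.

Op 1: fork(P0) -> P1. 2 ppages; refcounts: pp0:2 pp1:2
Op 2: write(P1, v0, 117). refcount(pp0)=2>1 -> COPY to pp2. 3 ppages; refcounts: pp0:1 pp1:2 pp2:1
Op 3: write(P0, v1, 118). refcount(pp1)=2>1 -> COPY to pp3. 4 ppages; refcounts: pp0:1 pp1:1 pp2:1 pp3:1
Op 4: write(P0, v0, 109). refcount(pp0)=1 -> write in place. 4 ppages; refcounts: pp0:1 pp1:1 pp2:1 pp3:1
Op 5: read(P1, v0) -> 117. No state change.
Op 6: write(P0, v1, 162). refcount(pp3)=1 -> write in place. 4 ppages; refcounts: pp0:1 pp1:1 pp2:1 pp3:1
Op 7: read(P1, v1) -> 10. No state change.
Op 8: write(P1, v0, 129). refcount(pp2)=1 -> write in place. 4 ppages; refcounts: pp0:1 pp1:1 pp2:1 pp3:1
Op 9: write(P0, v0, 167). refcount(pp0)=1 -> write in place. 4 ppages; refcounts: pp0:1 pp1:1 pp2:1 pp3:1

yes yes no no no no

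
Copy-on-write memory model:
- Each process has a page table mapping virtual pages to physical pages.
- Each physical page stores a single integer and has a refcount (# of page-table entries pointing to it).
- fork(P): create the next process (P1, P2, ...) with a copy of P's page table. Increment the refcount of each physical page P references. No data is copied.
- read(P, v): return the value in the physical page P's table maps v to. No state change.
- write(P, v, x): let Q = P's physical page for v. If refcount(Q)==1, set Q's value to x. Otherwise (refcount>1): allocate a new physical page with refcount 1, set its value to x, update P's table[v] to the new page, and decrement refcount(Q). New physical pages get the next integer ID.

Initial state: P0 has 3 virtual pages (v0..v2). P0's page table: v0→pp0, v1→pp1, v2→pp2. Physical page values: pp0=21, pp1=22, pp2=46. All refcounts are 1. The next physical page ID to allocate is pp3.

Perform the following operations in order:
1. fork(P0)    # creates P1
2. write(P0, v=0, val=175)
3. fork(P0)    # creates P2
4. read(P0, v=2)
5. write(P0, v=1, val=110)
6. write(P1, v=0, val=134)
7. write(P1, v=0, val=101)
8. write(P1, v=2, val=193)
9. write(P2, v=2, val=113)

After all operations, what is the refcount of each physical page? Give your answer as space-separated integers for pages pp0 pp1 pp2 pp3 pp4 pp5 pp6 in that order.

Op 1: fork(P0) -> P1. 3 ppages; refcounts: pp0:2 pp1:2 pp2:2
Op 2: write(P0, v0, 175). refcount(pp0)=2>1 -> COPY to pp3. 4 ppages; refcounts: pp0:1 pp1:2 pp2:2 pp3:1
Op 3: fork(P0) -> P2. 4 ppages; refcounts: pp0:1 pp1:3 pp2:3 pp3:2
Op 4: read(P0, v2) -> 46. No state change.
Op 5: write(P0, v1, 110). refcount(pp1)=3>1 -> COPY to pp4. 5 ppages; refcounts: pp0:1 pp1:2 pp2:3 pp3:2 pp4:1
Op 6: write(P1, v0, 134). refcount(pp0)=1 -> write in place. 5 ppages; refcounts: pp0:1 pp1:2 pp2:3 pp3:2 pp4:1
Op 7: write(P1, v0, 101). refcount(pp0)=1 -> write in place. 5 ppages; refcounts: pp0:1 pp1:2 pp2:3 pp3:2 pp4:1
Op 8: write(P1, v2, 193). refcount(pp2)=3>1 -> COPY to pp5. 6 ppages; refcounts: pp0:1 pp1:2 pp2:2 pp3:2 pp4:1 pp5:1
Op 9: write(P2, v2, 113). refcount(pp2)=2>1 -> COPY to pp6. 7 ppages; refcounts: pp0:1 pp1:2 pp2:1 pp3:2 pp4:1 pp5:1 pp6:1

Answer: 1 2 1 2 1 1 1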